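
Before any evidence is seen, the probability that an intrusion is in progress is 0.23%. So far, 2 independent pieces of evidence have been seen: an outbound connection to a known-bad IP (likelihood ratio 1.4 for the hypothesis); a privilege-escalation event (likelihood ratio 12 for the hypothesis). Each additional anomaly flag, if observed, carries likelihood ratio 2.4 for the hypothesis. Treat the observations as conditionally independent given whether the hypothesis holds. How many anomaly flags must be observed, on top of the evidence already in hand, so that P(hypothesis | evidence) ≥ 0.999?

Prior odds = 0.0023/0.9977 = 23/9977.
Combined Bayes factor of the evidence already in hand = 1.4 × 12 = 16.8.
Odds after that evidence = (23/9977) × 16.8 = 1932/49885.
Target odds = 0.999/0.001 = 999.
Need 2.4ⁿ ≥ 999 ÷ (1932/49885) = 16611705/644.
2.4¹¹ ≈15216.8 falls short of 16611705/644 but 2.4¹² ≈36520.3 reaches it, so n = 12.

12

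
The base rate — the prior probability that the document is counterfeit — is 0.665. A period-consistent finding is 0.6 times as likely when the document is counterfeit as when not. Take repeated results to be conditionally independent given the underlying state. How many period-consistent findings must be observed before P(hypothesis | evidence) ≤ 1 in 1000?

15

Prior odds = 0.665/0.335 = 133/67.
Likelihood ratio per period-consistent finding = 0.6.
Target posterior odds = 0.001/0.999 = 1/999.
Need (133/67) × 0.6ⁿ ≤ 1/999, i.e. 0.6ⁿ ≤ 67/132867.
0.6¹⁴ ≈0.000783642 is still above 67/132867 but 0.6¹⁵ ≈0.000470185 is at or below it, so n = 15.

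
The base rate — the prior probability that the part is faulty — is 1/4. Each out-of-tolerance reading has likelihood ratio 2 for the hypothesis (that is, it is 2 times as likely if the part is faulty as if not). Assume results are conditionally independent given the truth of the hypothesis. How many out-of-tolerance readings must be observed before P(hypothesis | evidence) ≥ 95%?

6

Prior odds: 0.25 ÷ 0.75 = 1/3.
Likelihood ratio per out-of-tolerance reading = 2.
Target odds: 0.95 ÷ 0.05 = 19.
Need (1/3) × 2ⁿ ≥ 19, i.e. 2ⁿ ≥ 57.
2⁵ = 32 falls short of 57 but 2⁶ = 64 reaches it, so n = 6.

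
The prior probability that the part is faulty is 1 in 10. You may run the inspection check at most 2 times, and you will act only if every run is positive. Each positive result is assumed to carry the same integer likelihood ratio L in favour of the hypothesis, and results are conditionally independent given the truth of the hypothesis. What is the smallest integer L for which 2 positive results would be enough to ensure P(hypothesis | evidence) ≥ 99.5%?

Prior odds = 0.1/0.9 = 1/9.
Target odds = 0.995/0.005 = 199.
Need L² ≥ 199 ÷ (1/9) = 1791.
42² = 1764 < 1791 ≤ 1849 = 43², so L = 43.

43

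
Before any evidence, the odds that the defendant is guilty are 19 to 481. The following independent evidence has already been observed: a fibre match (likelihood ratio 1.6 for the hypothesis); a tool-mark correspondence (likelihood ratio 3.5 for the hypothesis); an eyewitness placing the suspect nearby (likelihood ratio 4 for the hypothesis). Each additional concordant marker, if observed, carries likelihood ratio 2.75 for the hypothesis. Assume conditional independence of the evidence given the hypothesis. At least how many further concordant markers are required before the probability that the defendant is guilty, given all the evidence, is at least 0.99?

5

Prior odds = 19/481.
Combined Bayes factor of the evidence already in hand = 1.6 × 3.5 × 4 = 22.4.
Odds after that evidence = (19/481) × 22.4 = 2128/2405.
Target odds = 0.99/0.01 = 99.
Need 2.75ⁿ ≥ 99 ÷ (2128/2405) = 238095/2128.
2.75⁴ = 57.19140625 falls short of 238095/2128 but 2.75⁵ = 161051/1024 reaches it, so n = 5.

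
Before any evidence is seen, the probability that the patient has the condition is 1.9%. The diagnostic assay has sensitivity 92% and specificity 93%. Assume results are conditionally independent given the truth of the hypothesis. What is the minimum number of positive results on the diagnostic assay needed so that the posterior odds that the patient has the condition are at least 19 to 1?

Prior odds = 0.019/0.981 = 19/981.
False-positive rate = 1 − 0.93 = 0.07; likelihood ratio of a positive = 0.92/0.07 = 92/7.
Target odds = 19.
Need (19/981) × (92/7)ⁿ ≥ 19, i.e. (92/7)ⁿ ≥ 981.
(92/7)² = 8464/49 falls short of 981 but (92/7)³ = 778688/343 reaches it, so n = 3.

3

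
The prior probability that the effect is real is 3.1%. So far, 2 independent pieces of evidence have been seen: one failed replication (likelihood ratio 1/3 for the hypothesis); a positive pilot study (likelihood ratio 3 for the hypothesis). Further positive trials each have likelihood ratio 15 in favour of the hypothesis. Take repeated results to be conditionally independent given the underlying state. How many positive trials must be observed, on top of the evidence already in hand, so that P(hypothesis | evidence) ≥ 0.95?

Prior odds = 0.031/0.969 = 31/969.
Combined Bayes factor of the evidence already in hand = (1/3) × 3 = 1.
Odds after that evidence = (31/969) × 1 = 31/969.
Target odds = 0.95/0.05 = 19.
Need 15ⁿ ≥ 19 ÷ (31/969) = 18411/31.
15² = 225 falls short of 18411/31 but 15³ = 3375 reaches it, so n = 3.

3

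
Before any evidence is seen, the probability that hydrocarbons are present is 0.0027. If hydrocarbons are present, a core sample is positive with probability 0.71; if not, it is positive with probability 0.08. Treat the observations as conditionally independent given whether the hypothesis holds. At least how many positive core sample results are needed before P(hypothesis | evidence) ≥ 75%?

4

Prior odds = 0.0027/0.9973 = 27/9973.
Likelihood ratio of a positive = 0.71/0.08 = 8.875.
Target odds: 0.75 ÷ 0.25 = 3.
Need (27/9973) × 8.875ⁿ ≥ 3, i.e. 8.875ⁿ ≥ 9973/9.
8.875³ = 357911/512 falls short of 9973/9 but 8.875⁴ = 25411681/4096 reaches it, so n = 4.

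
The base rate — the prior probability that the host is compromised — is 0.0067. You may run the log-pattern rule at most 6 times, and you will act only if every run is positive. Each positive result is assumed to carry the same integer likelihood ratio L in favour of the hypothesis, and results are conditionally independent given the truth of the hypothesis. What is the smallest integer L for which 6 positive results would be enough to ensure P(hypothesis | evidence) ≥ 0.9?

4

Prior odds = 0.0067/0.9933 = 67/9933.
Target odds = 0.9/0.1 = 9.
Need L⁶ ≥ 9 ÷ (67/9933) = 89397/67.
3⁶ = 729 < 89397/67 ≤ 4096 = 4⁶, so L = 4.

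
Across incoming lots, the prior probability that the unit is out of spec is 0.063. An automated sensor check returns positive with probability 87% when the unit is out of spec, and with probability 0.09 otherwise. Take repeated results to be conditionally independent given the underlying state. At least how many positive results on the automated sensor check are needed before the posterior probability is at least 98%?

Prior odds = 0.063/0.937 = 63/937.
Likelihood ratio of a positive result = 0.87/0.09 = 29/3.
Target odds: 0.98 ÷ 0.02 = 49.
Need (63/937) × (29/3)ⁿ ≥ 49, i.e. (29/3)ⁿ ≥ 6559/9.
(29/3)² = 841/9 falls short of 6559/9 but (29/3)³ = 24389/27 reaches it, so n = 3.

3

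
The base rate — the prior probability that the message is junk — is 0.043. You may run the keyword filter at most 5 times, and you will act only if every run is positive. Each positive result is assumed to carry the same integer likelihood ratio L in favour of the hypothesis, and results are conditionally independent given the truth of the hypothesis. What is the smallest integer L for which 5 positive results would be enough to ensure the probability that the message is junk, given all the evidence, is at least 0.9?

3

Prior odds = 0.043/0.957 = 43/957.
Target odds = 0.9/0.1 = 9.
Need L⁵ ≥ 9 ÷ (43/957) = 8613/43.
2⁵ = 32 < 8613/43 ≤ 243 = 3⁵, so L = 3.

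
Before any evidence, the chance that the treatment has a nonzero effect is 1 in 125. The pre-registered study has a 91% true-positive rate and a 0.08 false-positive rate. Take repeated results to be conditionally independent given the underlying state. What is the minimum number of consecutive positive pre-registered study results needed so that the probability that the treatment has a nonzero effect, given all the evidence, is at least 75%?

3

Prior odds: 0.008 ÷ 0.992 = 1/124.
Likelihood ratio of a positive result = 0.91/0.08 = 11.375.
Target odds: 0.75 ÷ 0.25 = 3.
Need (1/124) × 11.375ⁿ ≥ 3, i.e. 11.375ⁿ ≥ 372.
11.375² = 129.390625 falls short of 372 but 11.375³ = 753571/512 reaches it, so n = 3.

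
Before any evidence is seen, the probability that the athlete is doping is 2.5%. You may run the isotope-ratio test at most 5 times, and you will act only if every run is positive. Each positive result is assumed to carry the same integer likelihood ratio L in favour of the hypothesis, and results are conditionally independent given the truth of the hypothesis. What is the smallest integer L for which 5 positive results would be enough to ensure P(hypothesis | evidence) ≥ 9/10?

Prior odds = 0.025/0.975 = 1/39.
Target odds = 0.9/0.1 = 9.
Need L⁵ ≥ 9 ÷ (1/39) = 351.
3⁵ = 243 < 351 ≤ 1024 = 4⁵, so L = 4.

4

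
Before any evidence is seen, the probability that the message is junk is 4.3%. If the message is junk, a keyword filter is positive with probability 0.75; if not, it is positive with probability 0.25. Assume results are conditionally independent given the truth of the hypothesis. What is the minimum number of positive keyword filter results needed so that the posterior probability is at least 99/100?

Prior odds = 0.043/0.957 = 43/957.
Likelihood ratio of a positive = 0.75/0.25 = 3.
Target odds: 0.99 ÷ 0.01 = 99.
Need (43/957) × 3ⁿ ≥ 99, i.e. 3ⁿ ≥ 94743/43.
3⁷ = 2187 falls short of 94743/43 but 3⁸ = 6561 reaches it, so n = 8.

8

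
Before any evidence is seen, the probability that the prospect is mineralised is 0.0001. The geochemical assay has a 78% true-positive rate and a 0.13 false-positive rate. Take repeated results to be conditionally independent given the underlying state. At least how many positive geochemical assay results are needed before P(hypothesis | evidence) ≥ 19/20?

7

Prior odds: 0.0001 ÷ 0.9999 = 1/9999.
Likelihood ratio of a positive result = 0.78/0.13 = 6.
Target posterior odds = 0.95/0.05 = 19.
Need (1/9999) × 6ⁿ ≥ 19, i.e. 6ⁿ ≥ 189981.
6⁶ = 46656 falls short of 189981 but 6⁷ = 279936 reaches it, so n = 7.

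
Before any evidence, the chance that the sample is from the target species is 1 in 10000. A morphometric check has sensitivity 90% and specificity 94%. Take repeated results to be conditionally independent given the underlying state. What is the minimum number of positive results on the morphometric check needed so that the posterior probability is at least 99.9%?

6

Prior odds: 0.0001 ÷ 0.9999 = 1/9999.
False-positive rate = 1 − 0.94 = 0.06; likelihood ratio of a positive = 0.9/0.06 = 15.
Target odds: 0.999 ÷ 0.001 = 999.
Require 15ⁿ ≥ 999 ÷ (1/9999) = 9989001.
15⁵ = 759375 falls short of 9989001 but 15⁶ = 11390625 reaches it, so n = 6.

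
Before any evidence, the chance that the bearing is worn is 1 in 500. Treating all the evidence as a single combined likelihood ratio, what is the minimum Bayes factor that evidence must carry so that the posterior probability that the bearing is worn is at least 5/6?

2495

Prior odds = 0.002/0.998 = 1/499.
Target odds = (5/6)/(1/6) = 5.
Required Bayes factor = 5 ÷ (1/499) = 2495.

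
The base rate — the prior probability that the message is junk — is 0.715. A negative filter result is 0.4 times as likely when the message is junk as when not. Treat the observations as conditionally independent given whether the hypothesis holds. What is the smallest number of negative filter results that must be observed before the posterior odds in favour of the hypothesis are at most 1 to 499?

8

Prior odds: 0.715 ÷ 0.285 = 143/57.
Likelihood ratio per negative filter result = 0.4.
Target odds = 1/499.
Require 0.4ⁿ ≤ 1/499 ÷ (143/57) = 57/71357.
0.4⁷ = 128/78125 is still above 57/71357 but 0.4⁸ = 256/390625 is at or below it, so n = 8.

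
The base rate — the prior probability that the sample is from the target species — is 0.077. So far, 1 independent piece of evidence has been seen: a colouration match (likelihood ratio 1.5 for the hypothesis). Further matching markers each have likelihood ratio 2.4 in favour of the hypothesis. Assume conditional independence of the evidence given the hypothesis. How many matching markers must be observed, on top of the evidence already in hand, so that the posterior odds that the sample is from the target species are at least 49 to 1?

Prior odds = 0.077/0.923 = 77/923.
Bayes factor of the evidence already in hand = 1.5.
Odds after that evidence = (77/923) × 1.5 = 231/1846.
Target odds = 49.
Need 2.4ⁿ ≥ 49 ÷ (231/1846) = 12922/33.
2.4⁶ = 2985984/15625 falls short of 12922/33 but 2.4⁷ = 35831808/78125 reaches it, so n = 7.

7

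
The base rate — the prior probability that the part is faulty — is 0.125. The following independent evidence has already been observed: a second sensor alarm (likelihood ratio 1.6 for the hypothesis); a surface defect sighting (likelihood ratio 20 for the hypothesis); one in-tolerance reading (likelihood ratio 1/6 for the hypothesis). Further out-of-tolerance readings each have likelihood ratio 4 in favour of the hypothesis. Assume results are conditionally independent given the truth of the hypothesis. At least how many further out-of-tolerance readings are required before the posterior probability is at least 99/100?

4

Prior odds = 0.125/0.875 = 1/7.
Combined Bayes factor of the evidence already in hand = 1.6 × 20 × (1/6) = 16/3.
Odds after that evidence = (1/7) × 16/3 = 16/21.
Target odds = 0.99/0.01 = 99.
Need 4ⁿ ≥ 99 ÷ (16/21) = 129.9375.
4³ = 64 falls short of 129.9375 but 4⁴ = 256 reaches it, so n = 4.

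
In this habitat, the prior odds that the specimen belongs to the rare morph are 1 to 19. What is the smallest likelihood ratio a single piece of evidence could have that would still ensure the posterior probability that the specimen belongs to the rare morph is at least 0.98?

Prior odds = 1/19.
Target odds = 0.98/0.02 = 49.
Required Bayes factor = 49 ÷ (1/19) = 931.

931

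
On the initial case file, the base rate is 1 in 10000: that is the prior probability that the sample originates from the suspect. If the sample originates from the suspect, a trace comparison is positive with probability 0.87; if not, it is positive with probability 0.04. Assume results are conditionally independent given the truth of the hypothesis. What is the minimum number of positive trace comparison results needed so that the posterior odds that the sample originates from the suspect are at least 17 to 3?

4

Prior odds = 0.0001/0.9999 = 1/9999.
Likelihood ratio of a positive = 0.87/0.04 = 21.75.
Target odds = 17/3.
Need (1/9999) × 21.75ⁿ ≥ 17/3, i.e. 21.75ⁿ ≥ 56661.
21.75³ = 658503/64 falls short of 56661 but 21.75⁴ = 57289761/256 reaches it, so n = 4.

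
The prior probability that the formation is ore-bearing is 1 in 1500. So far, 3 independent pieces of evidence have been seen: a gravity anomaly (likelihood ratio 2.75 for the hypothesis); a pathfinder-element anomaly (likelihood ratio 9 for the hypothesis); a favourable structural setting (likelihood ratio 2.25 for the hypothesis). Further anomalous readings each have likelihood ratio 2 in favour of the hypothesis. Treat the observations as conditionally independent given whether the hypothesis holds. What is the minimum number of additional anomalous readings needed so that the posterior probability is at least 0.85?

8

Prior odds = (1/1500)/(1499/1500) = 1/1499.
Combined Bayes factor of the evidence already in hand = 2.75 × 9 × 2.25 = 55.6875.
Odds after that evidence = (1/1499) × 55.6875 = 891/23984.
Target odds = 0.85/0.15 = 17/3.
Need 2ⁿ ≥ 17/3 ÷ (891/23984) = 407728/2673.
2⁷ = 128 falls short of 407728/2673 but 2⁸ = 256 reaches it, so n = 8.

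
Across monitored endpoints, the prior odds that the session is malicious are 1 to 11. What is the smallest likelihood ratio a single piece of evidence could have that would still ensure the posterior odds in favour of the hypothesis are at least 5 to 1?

55

Prior odds = 1/11.
Target odds = 5.
Required Bayes factor = 5 ÷ (1/11) = 55.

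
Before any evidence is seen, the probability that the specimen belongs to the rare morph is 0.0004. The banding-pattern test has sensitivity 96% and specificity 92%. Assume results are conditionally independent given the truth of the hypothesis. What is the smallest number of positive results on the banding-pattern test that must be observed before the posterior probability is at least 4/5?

4

Prior odds = 0.0004/0.9996 = 1/2499.
False-positive rate = 1 − 0.92 = 0.08; likelihood ratio of a positive = 0.96/0.08 = 12.
Target odds: 0.8 ÷ 0.2 = 4.
Need (1/2499) × 12ⁿ ≥ 4, i.e. 12ⁿ ≥ 9996.
12³ = 1728 falls short of 9996 but 12⁴ = 20736 reaches it, so n = 4.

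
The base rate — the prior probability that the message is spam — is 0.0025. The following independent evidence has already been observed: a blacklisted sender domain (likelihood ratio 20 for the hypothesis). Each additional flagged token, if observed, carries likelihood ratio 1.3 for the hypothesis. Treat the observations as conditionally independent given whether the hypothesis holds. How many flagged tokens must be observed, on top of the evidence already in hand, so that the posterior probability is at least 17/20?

Prior odds = 0.0025/0.9975 = 1/399.
Bayes factor of the evidence already in hand = 20.
Odds after that evidence = (1/399) × 20 = 20/399.
Target odds = 0.85/0.15 = 17/3.
Need 1.3ⁿ ≥ 17/3 ÷ (20/399) = 113.05.
1.3¹⁸ ≈112.455 falls short of 113.05 but 1.3¹⁹ ≈146.192 reaches it, so n = 19.

19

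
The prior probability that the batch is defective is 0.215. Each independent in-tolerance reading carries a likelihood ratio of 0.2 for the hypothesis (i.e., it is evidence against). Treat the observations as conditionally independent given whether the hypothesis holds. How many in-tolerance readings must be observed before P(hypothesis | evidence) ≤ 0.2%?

4

Prior odds = 0.215/0.785 = 43/157.
Likelihood ratio per in-tolerance reading = 0.2.
Target odds: 0.002 ÷ 0.998 = 1/499.
Require 0.2ⁿ ≤ 1/499 ÷ (43/157) = 157/21457.
0.2³ = 0.008 is still above 157/21457 but 0.2⁴ = 0.0016 is at or below it, so n = 4.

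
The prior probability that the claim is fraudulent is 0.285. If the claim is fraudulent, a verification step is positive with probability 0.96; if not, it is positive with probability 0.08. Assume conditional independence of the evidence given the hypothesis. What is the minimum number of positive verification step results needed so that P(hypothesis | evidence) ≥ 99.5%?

3

Prior odds: 0.285 ÷ 0.715 = 57/143.
Likelihood ratio of a positive = 0.96/0.08 = 12.
Target posterior odds = 0.995/0.005 = 199.
Require 12ⁿ ≥ 199 ÷ (57/143) = 28457/57.
12² = 144 falls short of 28457/57 but 12³ = 1728 reaches it, so n = 3.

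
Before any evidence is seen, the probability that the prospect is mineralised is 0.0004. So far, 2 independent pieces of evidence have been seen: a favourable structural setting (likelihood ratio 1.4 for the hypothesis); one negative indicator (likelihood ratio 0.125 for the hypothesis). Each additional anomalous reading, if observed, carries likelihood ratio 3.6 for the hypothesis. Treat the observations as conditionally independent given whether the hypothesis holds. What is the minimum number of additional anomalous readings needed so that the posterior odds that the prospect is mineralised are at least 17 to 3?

9

Prior odds = 0.0004/0.9996 = 1/2499.
Combined Bayes factor of the evidence already in hand = 1.4 × 0.125 = 0.175.
Odds after that evidence = (1/2499) × 0.175 = 1/14280.
Target odds = 17/3.
Need 3.6ⁿ ≥ 17/3 ÷ (1/14280) = 80920.
3.6⁸ ≈28211.1 falls short of 80920 but 3.6⁹ ≈101560 reaches it, so n = 9.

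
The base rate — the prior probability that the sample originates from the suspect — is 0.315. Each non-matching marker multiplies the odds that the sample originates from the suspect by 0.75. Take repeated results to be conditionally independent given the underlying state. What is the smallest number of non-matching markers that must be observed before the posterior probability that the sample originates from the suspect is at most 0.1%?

22

Prior odds: 0.315 ÷ 0.685 = 63/137.
Likelihood ratio per non-matching marker = 0.75.
Target posterior odds = 0.001/0.999 = 1/999.
Need (63/137) × 0.75ⁿ ≤ 1/999, i.e. 0.75ⁿ ≤ 137/62937.
0.75²¹ ≈0.00237841 is still above 137/62937 but 0.75²² ≈0.00178381 is at or below it, so n = 22.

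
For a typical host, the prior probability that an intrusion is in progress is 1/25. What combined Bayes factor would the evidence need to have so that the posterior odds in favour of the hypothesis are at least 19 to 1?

Prior odds = 0.04/0.96 = 1/24.
Target odds = 19.
Required Bayes factor = 19 ÷ (1/24) = 456.

456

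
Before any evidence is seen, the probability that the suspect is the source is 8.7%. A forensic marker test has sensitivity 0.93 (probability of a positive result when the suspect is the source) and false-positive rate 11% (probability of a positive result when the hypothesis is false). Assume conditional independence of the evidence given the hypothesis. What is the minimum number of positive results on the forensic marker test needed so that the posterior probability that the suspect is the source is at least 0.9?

Prior odds = 0.087/0.913 = 87/913.
Likelihood ratio of a positive result = 0.93/0.11 = 93/11.
Target posterior odds = 0.9/0.1 = 9.
Require (93/11)ⁿ ≥ 9 ÷ (87/913) = 2739/29.
(93/11)² = 8649/121 falls short of 2739/29 but (93/11)³ = 804357/1331 reaches it, so n = 3.

3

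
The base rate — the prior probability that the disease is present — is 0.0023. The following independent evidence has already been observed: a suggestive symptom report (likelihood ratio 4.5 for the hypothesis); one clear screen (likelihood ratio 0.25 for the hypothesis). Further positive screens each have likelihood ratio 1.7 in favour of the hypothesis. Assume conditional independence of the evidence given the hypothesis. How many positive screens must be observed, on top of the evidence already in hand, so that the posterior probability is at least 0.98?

Prior odds = 0.0023/0.9977 = 23/9977.
Combined Bayes factor of the evidence already in hand = 4.5 × 0.25 = 1.125.
Odds after that evidence = (23/9977) × 1.125 = 207/79816.
Target odds = 0.98/0.02 = 49.
Need 1.7ⁿ ≥ 49 ÷ (207/79816) = 3910984/207.
1.7¹⁸ ≈14063.1 falls short of 3910984/207 but 1.7¹⁹ ≈23907.2 reaches it, so n = 19.

19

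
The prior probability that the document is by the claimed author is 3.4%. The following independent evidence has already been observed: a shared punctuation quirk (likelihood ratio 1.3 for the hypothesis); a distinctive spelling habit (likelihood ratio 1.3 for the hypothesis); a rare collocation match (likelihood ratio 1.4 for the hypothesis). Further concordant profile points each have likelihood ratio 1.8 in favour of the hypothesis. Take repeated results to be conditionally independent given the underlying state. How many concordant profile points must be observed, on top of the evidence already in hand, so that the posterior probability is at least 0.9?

Prior odds = 0.034/0.966 = 17/483.
Combined Bayes factor of the evidence already in hand = 1.3 × 1.3 × 1.4 = 2.366.
Odds after that evidence = (17/483) × 2.366 = 2873/34500.
Target odds = 0.9/0.1 = 9.
Need 1.8ⁿ ≥ 9 ÷ (2873/34500) = 310500/2873.
1.8⁷ = 4782969/78125 falls short of 310500/2873 but 1.8⁸ = 43046721/390625 reaches it, so n = 8.

8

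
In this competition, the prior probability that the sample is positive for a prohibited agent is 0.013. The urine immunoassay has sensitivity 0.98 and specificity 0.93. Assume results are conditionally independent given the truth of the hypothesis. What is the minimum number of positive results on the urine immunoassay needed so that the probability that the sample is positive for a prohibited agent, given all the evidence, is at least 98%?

Prior odds: 0.013 ÷ 0.987 = 13/987.
False-positive rate = 1 − 0.93 = 0.07; likelihood ratio of a positive = 0.98/0.07 = 14.
Target odds: 0.98 ÷ 0.02 = 49.
Require 14ⁿ ≥ 49 ÷ (13/987) = 48363/13.
14³ = 2744 falls short of 48363/13 but 14⁴ = 38416 reaches it, so n = 4.

4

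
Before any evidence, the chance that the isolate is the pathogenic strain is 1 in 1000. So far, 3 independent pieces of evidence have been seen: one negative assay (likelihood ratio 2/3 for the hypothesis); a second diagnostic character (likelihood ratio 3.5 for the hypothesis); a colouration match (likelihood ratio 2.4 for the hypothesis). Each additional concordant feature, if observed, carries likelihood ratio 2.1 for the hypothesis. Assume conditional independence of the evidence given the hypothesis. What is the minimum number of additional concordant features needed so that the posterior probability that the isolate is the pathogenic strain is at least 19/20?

Prior odds = 0.001/0.999 = 1/999.
Combined Bayes factor of the evidence already in hand = (2/3) × 3.5 × 2.4 = 5.6.
Odds after that evidence = (1/999) × 5.6 = 28/4995.
Target odds = 0.95/0.05 = 19.
Need 2.1ⁿ ≥ 19 ÷ (28/4995) = 94905/28.
2.1¹⁰ ≈1667.99 falls short of 94905/28 but 2.1¹¹ ≈3502.78 reaches it, so n = 11.

11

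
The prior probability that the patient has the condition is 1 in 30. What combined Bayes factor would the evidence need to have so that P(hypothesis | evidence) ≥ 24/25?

Prior odds = (1/30)/(29/30) = 1/29.
Target odds = 0.96/0.04 = 24.
Required Bayes factor = 24 ÷ (1/29) = 696.

696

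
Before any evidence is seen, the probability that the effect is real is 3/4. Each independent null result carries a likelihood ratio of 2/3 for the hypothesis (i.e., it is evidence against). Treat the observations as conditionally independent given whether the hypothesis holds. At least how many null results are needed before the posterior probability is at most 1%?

Prior odds: 0.75 ÷ 0.25 = 3.
Likelihood ratio per null result = 2/3.
Target posterior odds = 0.01/0.99 = 1/99.
Need 3 × (2/3)ⁿ ≤ 1/99, i.e. (2/3)ⁿ ≤ 1/297.
(2/3)¹⁴ = 16384/4782969 is still above 1/297 but (2/3)¹⁵ = 32768/14348907 is at or below it, so n = 15.

15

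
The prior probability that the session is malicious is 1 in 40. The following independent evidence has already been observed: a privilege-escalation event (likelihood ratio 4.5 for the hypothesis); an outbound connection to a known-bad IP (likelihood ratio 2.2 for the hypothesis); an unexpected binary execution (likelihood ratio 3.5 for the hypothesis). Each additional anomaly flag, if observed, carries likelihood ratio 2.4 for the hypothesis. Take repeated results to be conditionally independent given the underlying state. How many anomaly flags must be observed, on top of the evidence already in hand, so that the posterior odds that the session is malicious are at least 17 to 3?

3

Prior odds = 0.025/0.975 = 1/39.
Combined Bayes factor of the evidence already in hand = 4.5 × 2.2 × 3.5 = 34.65.
Odds after that evidence = (1/39) × 34.65 = 231/260.
Target odds = 17/3.
Need 2.4ⁿ ≥ 17/3 ÷ (231/260) = 4420/693.
2.4² = 5.76 falls short of 4420/693 but 2.4³ = 13.824 reaches it, so n = 3.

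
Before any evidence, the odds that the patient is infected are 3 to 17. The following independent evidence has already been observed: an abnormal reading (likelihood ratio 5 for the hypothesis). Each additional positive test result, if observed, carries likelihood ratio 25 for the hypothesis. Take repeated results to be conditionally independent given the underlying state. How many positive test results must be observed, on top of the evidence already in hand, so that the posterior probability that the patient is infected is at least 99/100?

Prior odds = 3/17.
Bayes factor of the evidence already in hand = 5.
Odds after that evidence = (3/17) × 5 = 15/17.
Target odds = 0.99/0.01 = 99.
Need 25ⁿ ≥ 99 ÷ (15/17) = 112.2.
25¹ = 25 falls short of 112.2 but 25² = 625 reaches it, so n = 2.

2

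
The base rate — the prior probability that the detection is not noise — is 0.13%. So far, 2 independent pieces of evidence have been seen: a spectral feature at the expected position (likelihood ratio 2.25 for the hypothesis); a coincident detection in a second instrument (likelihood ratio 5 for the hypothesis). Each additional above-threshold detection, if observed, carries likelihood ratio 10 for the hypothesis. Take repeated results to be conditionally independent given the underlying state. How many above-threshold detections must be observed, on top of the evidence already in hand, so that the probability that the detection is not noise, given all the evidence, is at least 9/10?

3

Prior odds = 0.0013/0.9987 = 13/9987.
Combined Bayes factor of the evidence already in hand = 2.25 × 5 = 11.25.
Odds after that evidence = (13/9987) × 11.25 = 195/13316.
Target odds = 0.9/0.1 = 9.
Need 10ⁿ ≥ 9 ÷ (195/13316) = 39948/65.
10² = 100 falls short of 39948/65 but 10³ = 1000 reaches it, so n = 3.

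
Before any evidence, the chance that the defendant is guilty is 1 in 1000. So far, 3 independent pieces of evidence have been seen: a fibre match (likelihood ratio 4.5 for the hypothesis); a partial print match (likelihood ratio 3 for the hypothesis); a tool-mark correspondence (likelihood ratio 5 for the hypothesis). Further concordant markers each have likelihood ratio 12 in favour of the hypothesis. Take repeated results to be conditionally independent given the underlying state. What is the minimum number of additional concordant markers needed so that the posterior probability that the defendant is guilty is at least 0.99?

Prior odds = 0.001/0.999 = 1/999.
Combined Bayes factor of the evidence already in hand = 4.5 × 3 × 5 = 67.5.
Odds after that evidence = (1/999) × 67.5 = 5/74.
Target odds = 0.99/0.01 = 99.
Need 12ⁿ ≥ 99 ÷ (5/74) = 1465.2.
12² = 144 falls short of 1465.2 but 12³ = 1728 reaches it, so n = 3.

3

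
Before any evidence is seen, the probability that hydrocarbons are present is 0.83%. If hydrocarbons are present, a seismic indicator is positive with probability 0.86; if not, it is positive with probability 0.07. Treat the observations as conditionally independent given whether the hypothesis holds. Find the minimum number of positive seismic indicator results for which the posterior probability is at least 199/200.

5

Prior odds: 0.0083 ÷ 0.9917 = 83/9917.
Likelihood ratio of a positive = 0.86/0.07 = 86/7.
Target posterior odds = 0.995/0.005 = 199.
Require (86/7)ⁿ ≥ 199 ÷ (83/9917) = 1973483/83.
(86/7)⁴ = 54700816/2401 falls short of 1973483/83 but (86/7)⁵ ≈279899 reaches it, so n = 5.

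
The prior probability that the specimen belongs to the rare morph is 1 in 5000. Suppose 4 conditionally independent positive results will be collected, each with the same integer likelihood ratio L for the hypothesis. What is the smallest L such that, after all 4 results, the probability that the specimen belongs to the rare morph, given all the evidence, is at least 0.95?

Prior odds = 0.0002/0.9998 = 1/4999.
Target odds = 0.95/0.05 = 19.
Need L⁴ ≥ 19 ÷ (1/4999) = 94981.
17⁴ = 83521 < 94981 ≤ 104976 = 18⁴, so L = 18.

18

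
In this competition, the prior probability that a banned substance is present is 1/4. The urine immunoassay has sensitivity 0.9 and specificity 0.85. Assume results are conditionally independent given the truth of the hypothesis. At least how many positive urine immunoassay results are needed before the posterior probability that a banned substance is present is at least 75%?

Prior odds: 0.25 ÷ 0.75 = 1/3.
False-positive rate = 1 − 0.85 = 0.15; likelihood ratio of a positive = 0.9/0.15 = 6.
Target odds: 0.75 ÷ 0.25 = 3.
Require 6ⁿ ≥ 3 ÷ (1/3) = 9.
6¹ = 6 falls short of 9 but 6² = 36 reaches it, so n = 2.

2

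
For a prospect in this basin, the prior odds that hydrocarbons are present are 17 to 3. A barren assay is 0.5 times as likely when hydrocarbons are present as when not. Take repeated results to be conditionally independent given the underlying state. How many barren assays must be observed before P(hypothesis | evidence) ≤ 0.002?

Prior odds = 17/3.
Likelihood ratio per barren assay = 0.5.
Target posterior odds = 0.002/0.998 = 1/499.
Require 0.5ⁿ ≤ 1/499 ÷ (17/3) = 3/8483.
0.5¹¹ = 1/2048 is still above 3/8483 but 0.5¹² = 1/4096 is at or below it, so n = 12.

12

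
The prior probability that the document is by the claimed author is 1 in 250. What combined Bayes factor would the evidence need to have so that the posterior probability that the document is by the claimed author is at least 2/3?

Prior odds = 0.004/0.996 = 1/249.
Target odds = (2/3)/(1/3) = 2.
Required Bayes factor = 2 ÷ (1/249) = 498.

498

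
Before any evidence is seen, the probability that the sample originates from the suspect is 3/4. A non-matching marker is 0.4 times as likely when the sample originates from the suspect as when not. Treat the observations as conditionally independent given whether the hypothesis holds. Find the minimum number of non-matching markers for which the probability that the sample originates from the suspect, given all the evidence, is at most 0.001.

9

Prior odds: 0.75 ÷ 0.25 = 3.
Likelihood ratio per non-matching marker = 0.4.
Target odds: 0.001 ÷ 0.999 = 1/999.
Need 3 × 0.4ⁿ ≤ 1/999, i.e. 0.4ⁿ ≤ 1/2997.
0.4⁸ = 256/390625 is still above 1/2997 but 0.4⁹ = 512/1953125 is at or below it, so n = 9.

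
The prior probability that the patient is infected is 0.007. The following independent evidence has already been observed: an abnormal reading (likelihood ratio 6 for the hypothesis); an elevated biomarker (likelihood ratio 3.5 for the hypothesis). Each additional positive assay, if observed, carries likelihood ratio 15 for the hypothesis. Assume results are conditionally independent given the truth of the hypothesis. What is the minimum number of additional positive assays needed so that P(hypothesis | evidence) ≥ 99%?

3

Prior odds = 0.007/0.993 = 7/993.
Combined Bayes factor of the evidence already in hand = 6 × 3.5 = 21.
Odds after that evidence = (7/993) × 21 = 49/331.
Target odds = 0.99/0.01 = 99.
Need 15ⁿ ≥ 99 ÷ (49/331) = 32769/49.
15² = 225 falls short of 32769/49 but 15³ = 3375 reaches it, so n = 3.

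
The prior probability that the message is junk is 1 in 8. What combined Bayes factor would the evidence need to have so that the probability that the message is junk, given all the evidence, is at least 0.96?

168

Prior odds = 0.125/0.875 = 1/7.
Target odds = 0.96/0.04 = 24.
Required Bayes factor = 24 ÷ (1/7) = 168.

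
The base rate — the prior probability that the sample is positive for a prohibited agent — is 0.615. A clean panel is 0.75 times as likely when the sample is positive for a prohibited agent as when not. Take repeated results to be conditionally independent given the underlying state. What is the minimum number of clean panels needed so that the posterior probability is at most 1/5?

7

Prior odds = 0.615/0.385 = 123/77.
Likelihood ratio per clean panel = 0.75.
Target odds: 0.2 ÷ 0.8 = 0.25.
Need (123/77) × 0.75ⁿ ≤ 0.25, i.e. 0.75ⁿ ≤ 77/492.
0.75⁶ = 729/4096 is still above 77/492 but 0.75⁷ = 2187/16384 is at or below it, so n = 7.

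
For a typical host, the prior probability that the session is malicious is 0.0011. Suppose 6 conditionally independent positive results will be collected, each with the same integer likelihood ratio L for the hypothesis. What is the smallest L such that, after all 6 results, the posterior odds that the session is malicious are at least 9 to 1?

Prior odds = 0.0011/0.9989 = 11/9989.
Target odds = 9.
Need L⁶ ≥ 9 ÷ (11/9989) = 89901/11.
4⁶ = 4096 < 89901/11 ≤ 15625 = 5⁶, so L = 5.

5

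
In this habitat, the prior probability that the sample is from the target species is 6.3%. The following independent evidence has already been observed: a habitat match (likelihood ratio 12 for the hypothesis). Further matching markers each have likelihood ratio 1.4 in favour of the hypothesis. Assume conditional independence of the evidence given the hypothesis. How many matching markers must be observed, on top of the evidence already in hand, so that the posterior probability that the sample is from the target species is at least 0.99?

15

Prior odds = 0.063/0.937 = 63/937.
Bayes factor of the evidence already in hand = 12.
Odds after that evidence = (63/937) × 12 = 756/937.
Target odds = 0.99/0.01 = 99.
Need 1.4ⁿ ≥ 99 ÷ (756/937) = 10307/84.
1.4¹⁴ ≈111.12 falls short of 10307/84 but 1.4¹⁵ ≈155.568 reaches it, so n = 15.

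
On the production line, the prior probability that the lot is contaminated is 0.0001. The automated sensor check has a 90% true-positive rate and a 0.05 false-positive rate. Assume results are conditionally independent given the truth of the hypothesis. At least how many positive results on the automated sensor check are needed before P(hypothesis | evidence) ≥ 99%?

5

Prior odds: 0.0001 ÷ 0.9999 = 1/9999.
Likelihood ratio of a positive result = 0.9/0.05 = 18.
Target posterior odds = 0.99/0.01 = 99.
Need (1/9999) × 18ⁿ ≥ 99, i.e. 18ⁿ ≥ 989901.
18⁴ = 104976 falls short of 989901 but 18⁵ = 1889568 reaches it, so n = 5.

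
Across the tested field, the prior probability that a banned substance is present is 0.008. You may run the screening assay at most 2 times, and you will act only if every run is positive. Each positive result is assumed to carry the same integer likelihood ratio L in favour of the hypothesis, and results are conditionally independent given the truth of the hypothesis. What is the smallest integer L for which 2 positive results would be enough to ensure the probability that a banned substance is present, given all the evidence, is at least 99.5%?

158

Prior odds = 0.008/0.992 = 1/124.
Target odds = 0.995/0.005 = 199.
Need L² ≥ 199 ÷ (1/124) = 24676.
157² = 24649 < 24676 ≤ 24964 = 158², so L = 158.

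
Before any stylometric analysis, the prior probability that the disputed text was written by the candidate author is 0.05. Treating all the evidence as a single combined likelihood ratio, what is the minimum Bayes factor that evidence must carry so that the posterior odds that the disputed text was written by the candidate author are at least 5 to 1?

95

Prior odds = 0.05/0.95 = 1/19.
Target odds = 5.
Required Bayes factor = 5 ÷ (1/19) = 95.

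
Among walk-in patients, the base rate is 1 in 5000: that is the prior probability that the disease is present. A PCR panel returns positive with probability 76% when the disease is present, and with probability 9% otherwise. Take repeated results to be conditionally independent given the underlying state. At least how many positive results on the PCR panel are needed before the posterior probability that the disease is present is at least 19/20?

6

Prior odds = 0.0002/0.9998 = 1/4999.
Likelihood ratio of a positive result = 0.76/0.09 = 76/9.
Target posterior odds = 0.95/0.05 = 19.
Need (1/4999) × (76/9)ⁿ ≥ 19, i.e. (76/9)ⁿ ≥ 94981.
(76/9)⁵ ≈42939.3 falls short of 94981 but (76/9)⁶ ≈362599 reaches it, so n = 6.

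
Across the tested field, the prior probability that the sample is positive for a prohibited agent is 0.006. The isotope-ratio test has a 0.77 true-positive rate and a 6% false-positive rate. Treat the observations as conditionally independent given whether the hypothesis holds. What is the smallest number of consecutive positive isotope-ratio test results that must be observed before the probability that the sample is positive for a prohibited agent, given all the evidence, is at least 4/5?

3

Prior odds = 0.006/0.994 = 3/497.
Likelihood ratio of a positive result = 0.77/0.06 = 77/6.
Target odds: 0.8 ÷ 0.2 = 4.
Need (3/497) × (77/6)ⁿ ≥ 4, i.e. (77/6)ⁿ ≥ 1988/3.
(77/6)² = 5929/36 falls short of 1988/3 but (77/6)³ = 456533/216 reaches it, so n = 3.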